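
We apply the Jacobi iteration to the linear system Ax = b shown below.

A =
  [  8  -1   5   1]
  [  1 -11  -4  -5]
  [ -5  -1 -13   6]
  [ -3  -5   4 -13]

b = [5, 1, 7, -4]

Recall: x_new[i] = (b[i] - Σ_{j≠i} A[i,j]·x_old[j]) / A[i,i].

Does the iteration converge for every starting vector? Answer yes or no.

Split A = D + L + U, D = diag(8, -11, -13, -13).
T_J = -D⁻¹(L+U): T[3,1] = -(-5)/(-13) = -0.3846; T[3,3] = 0.
  T[0,:] = [+0.0000  +0.1250  -0.6250  -0.1250]
  T[1,:] = [+0.0909  +0.0000  -0.3636  -0.4545]
  T[2,:] = [-0.3846  -0.0769  +0.0000  +0.4615]
  T[3,:] = [-0.2308  -0.3846  +0.3077  +0.0000]
|λ(T)| sorted: 0.9099, 0.4981, 0.4981, 0.0477.
ρ = 0.9099; 0.9099 < 1: convergent.

yes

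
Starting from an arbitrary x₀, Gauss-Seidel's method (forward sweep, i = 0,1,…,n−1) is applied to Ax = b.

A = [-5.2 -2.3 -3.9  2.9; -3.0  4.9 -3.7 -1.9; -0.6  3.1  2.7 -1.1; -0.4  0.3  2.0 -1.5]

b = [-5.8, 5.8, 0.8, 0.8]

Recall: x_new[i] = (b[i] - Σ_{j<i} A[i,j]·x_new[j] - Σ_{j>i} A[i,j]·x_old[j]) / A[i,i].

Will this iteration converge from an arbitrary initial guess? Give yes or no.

no

Split A = D + L + U, D = diag(-5.2, 4.9, 2.7, -1.5).
T_GS = -(D+L)⁻¹U: row 0 first, T[0,2] = -(-3.9)/(-5.2) = -0.7500; later rows by forward substitution.
  T[0,:] = [+0.0000  -0.4423  -0.7500  +0.5577]
  T[1,:] = [+0.0000  -0.2708  +0.2959  +0.7292]
  T[2,:] = [+0.0000  +0.2126  -0.5064  -0.3059]
  T[3,:] = [+0.0000  +0.3473  -0.4160  -0.4107]
|eigenvalues of T|: 1.1492, 0.1981, 0.1594, 0.0000.
ρ = 1.1492; 1.1492 > 1 ⇒ diverges.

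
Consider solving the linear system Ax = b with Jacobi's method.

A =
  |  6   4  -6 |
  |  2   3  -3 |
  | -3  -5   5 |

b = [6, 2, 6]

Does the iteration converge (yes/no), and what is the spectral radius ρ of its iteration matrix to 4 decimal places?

Write A = D+L+U with D = diag(6, 3, 5).
T_J = -D⁻¹(L+U): T[2,0] = -(-3)/(5) = +0.6000; T[2,2] = 0.
  T[0,:] = [+0.0000 -0.6667 +1.0000]
  T[1,:] = [-0.6667 +0.0000 +1.0000]
  T[2,:] = [+0.6000 +1.0000 +0.0000]
|λ(T)| sorted: 1.6414, 0.9748, 0.6667.
ρ = 1.6414; 1.6414 > 1, so it fails to converge.

no, ρ = 1.6414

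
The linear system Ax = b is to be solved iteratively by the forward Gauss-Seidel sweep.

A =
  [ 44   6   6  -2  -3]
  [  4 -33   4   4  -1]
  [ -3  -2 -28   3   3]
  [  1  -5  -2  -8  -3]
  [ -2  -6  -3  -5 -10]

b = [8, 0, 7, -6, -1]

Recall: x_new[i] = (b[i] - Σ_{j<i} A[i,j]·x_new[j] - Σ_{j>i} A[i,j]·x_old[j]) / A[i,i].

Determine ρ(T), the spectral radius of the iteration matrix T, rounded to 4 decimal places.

Split A = D + L + U, D = diag(44, -33, -28, -8, -10).
T_GS = -(D+L)⁻¹U: row 0 first, T[0,1] = -(6)/(44) = -0.1364; later rows by forward substitution.
  T[0,:] = [+0.0000 -0.1364 -0.1364 +0.0455 +0.0682]
  T[1,:] = [+0.0000 -0.0165 +0.1047 +0.1267 -0.0220]
  T[2,:] = [+0.0000 +0.0158 +0.0071 +0.0932 +0.1014]
  T[3,:] = [+0.0000 -0.0107 -0.0843 -0.0968 -0.3781]
  T[4,:] = [+0.0000 +0.0378 +0.0045 -0.0647 +0.1582]
|λ(T)| sorted: 0.2030, 0.1230, 0.0883, 0.0602, 0.0000.
ρ = 0.2030; 0.2030 < 1 ⇒ converges.

0.2030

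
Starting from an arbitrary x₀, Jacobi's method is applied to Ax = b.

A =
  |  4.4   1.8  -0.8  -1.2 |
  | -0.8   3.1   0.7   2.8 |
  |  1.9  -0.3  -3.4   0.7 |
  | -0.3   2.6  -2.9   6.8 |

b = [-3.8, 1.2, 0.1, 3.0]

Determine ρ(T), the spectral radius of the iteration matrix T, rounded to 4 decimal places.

0.8587

Diagonal D = diag(4.4, 3.1, -3.4, 6.8); L, U strict lower/upper.
T_J = -D⁻¹(L+U): T[2,0] = -(1.9)/(-3.4) = +0.5588; T[2,2] = 0.
  T[0,:] = [+0.0000  -0.4091  +0.1818  +0.2727]
  T[1,:] = [+0.2581  +0.0000  -0.2258  -0.9032]
  T[2,:] = [+0.5588  -0.0882  +0.0000  +0.2059]
  T[3,:] = [+0.0441  -0.3824  +0.4265  +0.0000]
eigenvalue magnitudes: 0.8587, 0.6264, 0.3615, 0.3615.
ρ(T) = max|λ| = 0.8587; 0.8587 < 1 ⇒ converges.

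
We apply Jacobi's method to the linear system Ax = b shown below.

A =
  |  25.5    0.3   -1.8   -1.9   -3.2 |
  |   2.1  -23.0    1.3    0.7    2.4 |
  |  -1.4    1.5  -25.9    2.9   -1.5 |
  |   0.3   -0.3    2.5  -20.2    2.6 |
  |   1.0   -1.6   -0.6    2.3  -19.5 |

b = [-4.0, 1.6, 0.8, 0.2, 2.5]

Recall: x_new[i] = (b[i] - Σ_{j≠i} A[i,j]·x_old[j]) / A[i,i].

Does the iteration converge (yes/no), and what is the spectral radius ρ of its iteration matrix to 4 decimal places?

yes, ρ = 0.1899

Let D = diag(25.5, -23, -25.9, -20.2, -19.5); L, U the strict triangles.
Jacobi: T = -D⁻¹(L+U), T[1,0] = -(2.1)/(-23) = +0.0913; T[1,1] = 0.
  T[0,:] = [+0.0000 -0.0118 +0.0706 +0.0745 +0.1255]
  T[1,:] = [+0.0913 +0.0000 +0.0565 +0.0304 +0.1043]
  T[2,:] = [-0.0541 +0.0579 +0.0000 +0.1120 -0.0579]
  T[3,:] = [+0.0149 -0.0149 +0.1238 +0.0000 +0.1287]
  T[4,:] = [+0.0513 -0.0821 -0.0308 +0.1179 +0.0000]
|roots of det(T-λI)|: 0.1899, 0.1345, 0.0896, 0.0896, 0.0612.
spectral radius ρ = 0.1899; 0.1899 < 1, so it converges for any x₀.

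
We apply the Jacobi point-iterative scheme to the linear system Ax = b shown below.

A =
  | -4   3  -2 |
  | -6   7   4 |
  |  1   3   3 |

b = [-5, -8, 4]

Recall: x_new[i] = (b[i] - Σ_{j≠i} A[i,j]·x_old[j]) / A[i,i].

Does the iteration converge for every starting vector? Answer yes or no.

Diagonal D = diag(-4, 7, 3); L, U strict lower/upper.
Jacobi: T = -D⁻¹(L+U), T[2,1] = -(3)/(3) = -1.0000; T[2,2] = 0.
  T[0,:] = [+0.0000, +0.7500, -0.5000]
  T[1,:] = [+0.8571, +0.0000, -0.5714]
  T[2,:] = [-0.3333, -1.0000, +0.0000]
|λ(T)| sorted: 1.3439, 0.8343, 0.5097.
ρ(T) = max|λ| = 1.3439; 1.3439 > 1, so it fails to converge.

no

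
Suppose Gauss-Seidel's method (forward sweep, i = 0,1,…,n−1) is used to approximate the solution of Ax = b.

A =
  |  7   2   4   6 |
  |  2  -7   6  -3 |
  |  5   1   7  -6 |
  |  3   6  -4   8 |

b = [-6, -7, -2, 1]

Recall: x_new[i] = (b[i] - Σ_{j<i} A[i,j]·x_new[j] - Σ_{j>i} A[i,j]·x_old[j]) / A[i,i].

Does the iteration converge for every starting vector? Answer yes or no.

no

Let D = diag(7, -7, 7, 8); L, U the strict triangles.
T_GS = -(D+L)⁻¹U: row 0 first, T[0,2] = -(4)/(7) = -0.5714; later rows by forward substitution.
  T[0,:] = [+0.0000, -0.2857, -0.5714, -0.8571]
  T[1,:] = [+0.0000, -0.0816, +0.6939, -0.6735]
  T[2,:] = [+0.0000, +0.2157, +0.3090, +1.5656]
  T[3,:] = [+0.0000, +0.2762, -0.1516, +1.6093]
eigenvalue magnitudes: 1.4506, 0.2330, 0.2330, 0.0000.
spectral radius ρ = 1.4506; 1.4506 > 1 ⇒ diverges.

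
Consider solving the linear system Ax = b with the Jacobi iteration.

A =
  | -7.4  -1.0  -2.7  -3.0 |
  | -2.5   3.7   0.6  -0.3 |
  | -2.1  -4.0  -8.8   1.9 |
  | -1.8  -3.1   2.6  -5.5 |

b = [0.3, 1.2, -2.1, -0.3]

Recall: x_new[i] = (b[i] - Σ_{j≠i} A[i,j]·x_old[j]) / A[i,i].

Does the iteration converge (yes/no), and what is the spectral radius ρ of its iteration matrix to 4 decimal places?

yes, ρ = 0.8774

Split A = D + L + U, D = diag(-7.4, 3.7, -8.8, -5.5).
Jacobi T = -D⁻¹(L+U): T[0,3] = -(-3)/(-7.4) = -0.4054; T[0,0] = 0.
  T[0,:] = [+0.0000 -0.1351 -0.3649 -0.4054]
  T[1,:] = [+0.6757 +0.0000 -0.1622 +0.0811]
  T[2,:] = [-0.2386 -0.4545 +0.0000 +0.2159]
  T[3,:] = [-0.3273 -0.5636 +0.4727 +0.0000]
eigenvalue magnitudes: 0.8774, 0.5744, 0.5744, 0.3334.
ρ(T) = max|λ| = 0.8774; 0.8774 < 1: convergent.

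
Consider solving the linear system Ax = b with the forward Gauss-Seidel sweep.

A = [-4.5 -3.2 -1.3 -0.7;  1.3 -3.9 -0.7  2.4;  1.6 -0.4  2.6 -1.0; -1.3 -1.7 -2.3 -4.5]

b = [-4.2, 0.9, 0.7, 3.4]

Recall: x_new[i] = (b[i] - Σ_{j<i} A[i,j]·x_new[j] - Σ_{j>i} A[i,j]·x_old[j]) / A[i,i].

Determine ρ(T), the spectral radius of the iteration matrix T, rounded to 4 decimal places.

0.5882

Diagonal D = diag(-4.5, -3.9, 2.6, -4.5); L, U strict lower/upper.
Gauss-Seidel: T = -(D+L)⁻¹U, row 0 first, T[0,2] = -(-1.3)/(-4.5) = -0.2889; later rows by forward substitution.
  T[0,:] = [+0.0000 -0.7111 -0.2889 -0.1556]
  T[1,:] = [+0.0000 -0.2370 -0.2758 +0.5635]
  T[2,:] = [+0.0000 +0.4011 +0.1353 +0.5670]
  T[3,:] = [+0.0000 +0.0900 +0.1185 -0.4578]
|eigenvalues of T|: 0.5882, 0.1553, 0.1553, 0.0000.
ρ = 0.5882; 0.5882 < 1: convergent.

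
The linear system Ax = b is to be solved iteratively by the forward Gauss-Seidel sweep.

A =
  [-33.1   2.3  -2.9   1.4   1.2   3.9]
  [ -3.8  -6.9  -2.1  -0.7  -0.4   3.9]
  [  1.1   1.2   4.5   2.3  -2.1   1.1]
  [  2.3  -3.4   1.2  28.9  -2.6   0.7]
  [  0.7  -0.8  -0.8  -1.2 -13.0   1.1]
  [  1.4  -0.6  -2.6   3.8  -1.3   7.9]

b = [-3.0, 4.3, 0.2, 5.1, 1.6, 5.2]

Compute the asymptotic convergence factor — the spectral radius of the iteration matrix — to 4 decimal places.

0.2120

Split A = D + L + U, D = diag(-33.1, -6.9, 4.5, 28.9, -13, 7.9).
T_GS = -(D+L)⁻¹U: row 0 first, T[0,5] = -(3.9)/(-33.1) = +0.1178; later rows by forward substitution.
  T[0,:] = [+0.0000  +0.0695  -0.0876  +0.0423  +0.0363  +0.1178]
  T[1,:] = [+0.0000  -0.0383  -0.2561  -0.1247  -0.0779  +0.5003]
  T[2,:] = [+0.0000  -0.0068  +0.0897  -0.4882  +0.4786  -0.4067]
  T[3,:] = [+0.0000  -0.0098  -0.0269  +0.0022  +0.0580  +0.0421]
  T[4,:] = [+0.0000  +0.0074  +0.0080  +0.0398  -0.0281  +0.0813]
  T[5,:] = [+0.0000  -0.0115  +0.0398  -0.1722  +0.1126  -0.1236]
eigenvalue magnitudes: 0.2120, 0.1060, 0.1060, 0.0783, 0.0783, 0.0000.
spectral radius ρ = 0.2120; 0.2120 < 1 ⇒ converges.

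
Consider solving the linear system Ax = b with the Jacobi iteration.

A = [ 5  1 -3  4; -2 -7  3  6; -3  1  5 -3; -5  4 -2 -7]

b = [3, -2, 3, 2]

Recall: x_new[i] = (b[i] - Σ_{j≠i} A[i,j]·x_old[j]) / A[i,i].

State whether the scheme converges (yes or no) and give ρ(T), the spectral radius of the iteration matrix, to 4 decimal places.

no, ρ = 1.1765

Let D = diag(5, -7, 5, -7); L, U the strict triangles.
Jacobi: T = -D⁻¹(L+U), T[0,3] = -(4)/(5) = -0.8000; T[0,0] = 0.
  T[0,:] = [+0.0000, -0.2000, +0.6000, -0.8000]
  T[1,:] = [-0.2857, +0.0000, +0.4286, +0.8571]
  T[2,:] = [+0.6000, -0.2000, +0.0000, +0.6000]
  T[3,:] = [-0.7143, +0.5714, -0.2857, +0.0000]
eigenvalue magnitudes: 1.1765, 0.7083, 0.7083, 0.2392.
ρ = 1.1765; 1.1765 > 1, so it fails to converge.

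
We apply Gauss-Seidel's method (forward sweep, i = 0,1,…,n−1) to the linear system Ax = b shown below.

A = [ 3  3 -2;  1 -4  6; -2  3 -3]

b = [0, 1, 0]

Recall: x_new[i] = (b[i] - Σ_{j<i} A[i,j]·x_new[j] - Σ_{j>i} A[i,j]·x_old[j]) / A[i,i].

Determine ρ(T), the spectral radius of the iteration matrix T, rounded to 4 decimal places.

1.5980

Write A = D+L+U with D = diag(3, -4, -3).
T_GS = -(D+L)⁻¹U: row 0 first, T[0,1] = -(3)/(3) = -1.0000; later rows by forward substitution.
  T[0,:] = [+0.0000, -1.0000, +0.6667]
  T[1,:] = [+0.0000, -0.2500, +1.6667]
  T[2,:] = [+0.0000, +0.4167, +1.2222]
|λ(T)| sorted: 1.5980, 0.6258, 0.0000.
ρ = 1.5980; 1.5980 > 1: divergent.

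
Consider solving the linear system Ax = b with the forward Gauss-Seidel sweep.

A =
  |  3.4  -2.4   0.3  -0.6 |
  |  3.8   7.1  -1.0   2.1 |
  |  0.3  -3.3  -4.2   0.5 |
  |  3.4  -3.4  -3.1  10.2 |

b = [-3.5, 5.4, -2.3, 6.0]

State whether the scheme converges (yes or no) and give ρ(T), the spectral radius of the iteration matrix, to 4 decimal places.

A = D + L + U where D = diag(3.4, 7.1, -4.2, 10.2).
T_GS = -(D+L)⁻¹U: row 0 first, T[0,3] = -(-0.6)/(3.4) = +0.1765; later rows by forward substitution.
  T[0,:] = [+0.0000, +0.7059, -0.0882, +0.1765]
  T[1,:] = [+0.0000, -0.3778, +0.1881, -0.3902]
  T[2,:] = [+0.0000, +0.3473, -0.1541, +0.4383]
  T[3,:] = [+0.0000, -0.2557, +0.0453, -0.0557]
|eigenvalues of T|: 0.7283, 0.0736, 0.0736, 0.0000.
spectral radius ρ = 0.7283; 0.7283 < 1: convergent.

yes, ρ = 0.7283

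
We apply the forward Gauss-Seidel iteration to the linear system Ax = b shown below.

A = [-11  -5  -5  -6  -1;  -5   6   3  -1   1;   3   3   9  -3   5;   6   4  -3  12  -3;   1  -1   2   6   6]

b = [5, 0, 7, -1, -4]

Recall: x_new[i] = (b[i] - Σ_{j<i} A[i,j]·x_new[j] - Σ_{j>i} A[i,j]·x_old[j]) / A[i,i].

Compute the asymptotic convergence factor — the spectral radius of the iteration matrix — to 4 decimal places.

0.8761

Split A = D + L + U, D = diag(-11, 6, 9, 12, 6).
T_GS = -(D+L)⁻¹U: row 0 first, T[0,4] = -(-1)/(-11) = -0.0909; later rows by forward substitution.
  T[0,:] = [+0.0000, -0.4545, -0.4545, -0.5455, -0.0909]
  T[1,:] = [+0.0000, -0.3788, -0.8788, -0.2879, -0.2424]
  T[2,:] = [+0.0000, +0.2778, +0.4444, +0.6111, -0.4444]
  T[3,:] = [+0.0000, +0.4230, +0.6313, +0.5215, +0.2652]
  T[4,:] = [+0.0000, -0.5029, -0.8502, -0.6822, -0.1423]
moduli |λ_i(T)| = 0.8761, 0.6845, 0.2727, 0.0193, 0.0000.
spectral radius ρ = 0.8761; 0.8761 < 1, so it converges for any x₀.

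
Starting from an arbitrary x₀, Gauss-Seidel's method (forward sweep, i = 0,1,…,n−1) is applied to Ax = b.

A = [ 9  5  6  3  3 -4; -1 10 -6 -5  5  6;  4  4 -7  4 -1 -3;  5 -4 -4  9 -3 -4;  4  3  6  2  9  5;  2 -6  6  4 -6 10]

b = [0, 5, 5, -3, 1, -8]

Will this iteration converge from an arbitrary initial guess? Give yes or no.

no

A = D + L + U where D = diag(9, 10, -7, 9, 9, 10).
T_GS = -(D+L)⁻¹U: row 0 first, T[0,4] = -(3)/(9) = -0.3333; later rows by forward substitution.
  T[0,:] = [+0.0000 -0.5556 -0.6667 -0.3333 -0.3333 +0.4444]
  T[1,:] = [+0.0000 -0.0556 +0.5333 +0.4667 -0.5333 -0.5556]
  T[2,:] = [+0.0000 -0.3492 -0.0762 +0.6476 -0.6381 -0.4921]
  T[3,:] = [+0.0000 +0.1287 +0.5735 +0.6804 -0.0021 -0.2681]
  T[4,:] = [+0.0000 +0.4696 +0.0419 -0.5904 +0.7518 -0.1803]
  T[5,:] = [+0.0000 +0.5176 +0.2947 -0.6683 +0.5814 -0.1279]
moduli |λ_i(T)| = 1.1506, 0.7406, 0.7406, 0.1857, 0.0602, 0.0000.
ρ = 1.1506; 1.1506 > 1: divergent.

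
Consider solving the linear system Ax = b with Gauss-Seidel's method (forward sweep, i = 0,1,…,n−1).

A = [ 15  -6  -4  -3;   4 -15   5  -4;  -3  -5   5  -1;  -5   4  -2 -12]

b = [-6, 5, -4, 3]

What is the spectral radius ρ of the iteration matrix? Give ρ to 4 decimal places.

A = D + L + U where D = diag(15, -15, 5, -12).
T_GS = -(D+L)⁻¹U: row 0 first, T[0,3] = -(-3)/(15) = +0.2000; later rows by forward substitution.
  T[0,:] = [+0.0000 +0.4000 +0.2667 +0.2000]
  T[1,:] = [+0.0000 +0.1067 +0.4044 -0.2133]
  T[2,:] = [+0.0000 +0.3467 +0.5644 +0.1067]
  T[3,:] = [+0.0000 -0.1889 -0.0704 -0.1722]
|eigenvalues of T|: 0.7750, 0.3208, 0.0447, 0.0000.
ρ(T) = max|λ| = 0.7750; 0.7750 < 1: convergent.

0.7750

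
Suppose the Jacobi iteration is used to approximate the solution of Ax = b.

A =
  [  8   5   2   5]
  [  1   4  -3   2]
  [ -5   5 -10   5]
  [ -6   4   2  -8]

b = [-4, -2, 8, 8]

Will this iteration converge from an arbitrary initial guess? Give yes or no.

A = D + L + U where D = diag(8, 4, -10, -8).
Jacobi T = -D⁻¹(L+U): T[1,0] = -(1)/(4) = -0.2500; T[1,1] = 0.
  T[0,:] = [+0.0000 -0.6250 -0.2500 -0.6250]
  T[1,:] = [-0.2500 +0.0000 +0.7500 -0.5000]
  T[2,:] = [-0.5000 +0.5000 +0.0000 +0.5000]
  T[3,:] = [-0.7500 +0.5000 +0.2500 +0.0000]
eigenvalue magnitudes: 1.1829, 0.7793, 0.2911, 0.2911.
ρ = 1.1829; 1.1829 > 1: divergent.

no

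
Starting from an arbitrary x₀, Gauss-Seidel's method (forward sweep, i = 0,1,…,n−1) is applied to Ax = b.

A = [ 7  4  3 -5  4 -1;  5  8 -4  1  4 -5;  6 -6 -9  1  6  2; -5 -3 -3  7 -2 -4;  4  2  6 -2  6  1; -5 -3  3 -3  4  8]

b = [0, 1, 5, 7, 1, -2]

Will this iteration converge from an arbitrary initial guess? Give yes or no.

no

Split A = D + L + U, D = diag(7, 8, -9, 7, 6, 8).
T_GS = -(D+L)⁻¹U: row 0 first, T[0,1] = -(4)/(7) = -0.5714; later rows by forward substitution.
  T[0,:] = [+0.0000 -0.5714 -0.4286 +0.7143 -0.5714 +0.1429]
  T[1,:] = [+0.0000 +0.3571 +0.7679 -0.5714 -0.1429 +0.5357]
  T[2,:] = [+0.0000 -0.6190 -0.7976 +0.9683 +0.3810 -0.0397]
  T[3,:] = [+0.0000 -0.5204 -0.3189 +0.6803 -0.0204 +0.8861]
  T[4,:] = [+0.0000 +0.7075 +0.7211 -1.0272 +0.0408 -0.1054]
  T[5,:] = [+0.0000 -0.5400 -0.1609 +0.6378 -0.5816 +0.6901]
moduli |λ_i(T)| = 1.4268, 0.5381, 0.5381, 0.1044, 0.0219, 0.0000.
spectral radius ρ = 1.4268; 1.4268 > 1, so it fails to converge.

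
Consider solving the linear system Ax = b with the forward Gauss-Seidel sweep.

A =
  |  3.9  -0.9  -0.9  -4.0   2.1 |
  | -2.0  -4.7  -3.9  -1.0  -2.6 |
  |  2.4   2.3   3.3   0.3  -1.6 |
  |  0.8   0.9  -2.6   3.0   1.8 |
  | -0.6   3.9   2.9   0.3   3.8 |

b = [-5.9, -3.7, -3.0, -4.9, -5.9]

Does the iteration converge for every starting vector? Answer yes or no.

Write A = D+L+U with D = diag(3.9, -4.7, 3.3, 3, 3.8).
T_GS = -(D+L)⁻¹U: row 0 first, T[0,1] = -(-0.9)/(3.9) = +0.2308; later rows by forward substitution.
  T[0,:] = [+0.0000  +0.2308  +0.2308  +1.0256  -0.5385]
  T[1,:] = [+0.0000  -0.0982  -0.9280  -0.6492  -0.3241]
  T[2,:] = [+0.0000  -0.0994  +0.4789  -0.3844  +1.1023]
  T[3,:] = [+0.0000  -0.1182  +0.6319  -0.4118  +0.5961]
  T[4,:] = [+0.0000  +0.2224  +0.5734  +1.1541  -0.6407]
eigenvalue magnitudes: 1.3631, 1.0765, 0.3881, 0.0029, 0.0000.
ρ(T) = max|λ| = 1.3631; 1.3631 > 1: divergent.

no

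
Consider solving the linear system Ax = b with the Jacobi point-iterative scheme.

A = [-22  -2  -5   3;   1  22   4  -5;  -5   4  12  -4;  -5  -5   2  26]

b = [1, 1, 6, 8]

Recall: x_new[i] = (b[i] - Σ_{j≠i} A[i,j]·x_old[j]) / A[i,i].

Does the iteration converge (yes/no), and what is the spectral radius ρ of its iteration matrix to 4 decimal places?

Write A = D+L+U with D = diag(-22, 22, 12, 26).
T_J = -D⁻¹(L+U): T[2,1] = -(4)/(12) = -0.3333; T[2,2] = 0.
  T[0,:] = [+0.0000, -0.0909, -0.2273, +0.1364]
  T[1,:] = [-0.0455, +0.0000, -0.1818, +0.2273]
  T[2,:] = [+0.4167, -0.3333, +0.0000, +0.3333]
  T[3,:] = [+0.1923, +0.1923, -0.0769, +0.0000]
moduli |λ_i(T)| = 0.3652, 0.2931, 0.2931, 0.1977.
ρ(T) = max|λ| = 0.3652; 0.3652 < 1, so it converges for any x₀.

yes, ρ = 0.3652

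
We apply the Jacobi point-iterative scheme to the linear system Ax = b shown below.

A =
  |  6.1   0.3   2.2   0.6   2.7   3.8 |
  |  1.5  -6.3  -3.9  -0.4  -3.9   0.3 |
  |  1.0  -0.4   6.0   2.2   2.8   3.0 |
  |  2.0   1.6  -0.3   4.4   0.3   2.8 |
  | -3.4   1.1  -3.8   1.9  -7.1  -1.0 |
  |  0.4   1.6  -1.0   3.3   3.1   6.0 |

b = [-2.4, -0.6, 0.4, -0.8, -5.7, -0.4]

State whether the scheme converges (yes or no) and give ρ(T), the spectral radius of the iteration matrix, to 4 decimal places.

Write A = D+L+U with D = diag(6.1, -6.3, 6, 4.4, -7.1, 6).
Jacobi T = -D⁻¹(L+U): T[4,3] = -(1.9)/(-7.1) = +0.2676; T[4,4] = 0.
  T[0,:] = [+0.0000  -0.0492  -0.3607  -0.0984  -0.4426  -0.6230]
  T[1,:] = [+0.2381  +0.0000  -0.6190  -0.0635  -0.6190  +0.0476]
  T[2,:] = [-0.1667  +0.0667  +0.0000  -0.3667  -0.4667  -0.5000]
  T[3,:] = [-0.4545  -0.3636  +0.0682  +0.0000  -0.0682  -0.6364]
  T[4,:] = [-0.4789  +0.1549  -0.5352  +0.2676  +0.0000  -0.1408]
  T[5,:] = [-0.0667  -0.2667  +0.1667  -0.5500  -0.5167  +0.0000]
moduli |λ_i(T)| = 1.2061, 0.6344, 0.6344, 0.4991, 0.4991, 0.0720.
ρ(T) = max|λ| = 1.2061; 1.2061 > 1 ⇒ diverges.

no, ρ = 1.2061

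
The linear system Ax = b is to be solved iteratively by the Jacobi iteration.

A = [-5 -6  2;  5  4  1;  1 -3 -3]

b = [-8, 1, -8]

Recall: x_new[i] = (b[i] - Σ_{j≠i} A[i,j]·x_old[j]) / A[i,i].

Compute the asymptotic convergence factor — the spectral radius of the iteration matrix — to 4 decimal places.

Split A = D + L + U, D = diag(-5, 4, -3).
Jacobi T = -D⁻¹(L+U): T[1,0] = -(5)/(4) = -1.2500; T[1,1] = 0.
  T[0,:] = [+0.0000, -1.2000, +0.4000]
  T[1,:] = [-1.2500, +0.0000, -0.2500]
  T[2,:] = [+0.3333, -1.0000, +0.0000]
|λ(T)| sorted: 1.5102, 1.1708, 0.3393.
spectral radius ρ = 1.5102; 1.5102 > 1 ⇒ diverges.

1.5102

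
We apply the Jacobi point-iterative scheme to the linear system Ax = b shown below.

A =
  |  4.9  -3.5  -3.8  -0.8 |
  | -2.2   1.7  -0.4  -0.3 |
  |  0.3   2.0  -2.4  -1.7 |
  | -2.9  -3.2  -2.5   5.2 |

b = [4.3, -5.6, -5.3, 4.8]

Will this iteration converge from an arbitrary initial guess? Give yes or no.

A = D + L + U where D = diag(4.9, 1.7, -2.4, 5.2).
T_J = -D⁻¹(L+U): T[3,2] = -(-2.5)/(5.2) = +0.4808; T[3,3] = 0.
  T[0,:] = [+0.0000  +0.7143  +0.7755  +0.1633]
  T[1,:] = [+1.2941  +0.0000  +0.2353  +0.1765]
  T[2,:] = [+0.1250  +0.8333  +0.0000  -0.7083]
  T[3,:] = [+0.5577  +0.6154  +0.4808  +0.0000]
|eigenvalues of T|: 1.2705, 0.7970, 0.7970, 0.0727.
spectral radius ρ = 1.2705; 1.2705 > 1, so it fails to converge.

no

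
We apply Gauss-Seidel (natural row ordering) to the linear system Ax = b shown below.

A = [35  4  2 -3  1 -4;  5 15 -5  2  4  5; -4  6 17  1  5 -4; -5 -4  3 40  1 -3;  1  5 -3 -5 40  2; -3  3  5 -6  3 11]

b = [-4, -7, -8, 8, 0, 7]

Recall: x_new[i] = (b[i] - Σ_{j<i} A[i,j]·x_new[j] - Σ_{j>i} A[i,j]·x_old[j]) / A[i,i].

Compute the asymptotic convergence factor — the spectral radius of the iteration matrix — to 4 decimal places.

A = D + L + U where D = diag(35, 15, 17, 40, 40, 11).
Gauss-Seidel: T = -(D+L)⁻¹U, row 0 first, T[0,4] = -(1)/(35) = -0.0286; later rows by forward substitution.
  T[0,:] = [+0.0000 -0.1143 -0.0571 +0.0857 -0.0286 +0.1143]
  T[1,:] = [+0.0000 +0.0381 +0.3524 -0.1619 -0.2571 -0.3714]
  T[2,:] = [+0.0000 -0.0403 -0.1378 +0.0185 -0.2101 +0.3933]
  T[3,:] = [+0.0000 -0.0075 +0.0384 -0.0069 -0.0385 +0.0226]
  T[4,:] = [+0.0000 -0.0059 -0.0482 +0.0186 +0.0123 +0.0259]
  T[5,:] = [+0.0000 -0.0257 -0.0150 +0.0503 +0.1335 -0.0410]
moduli |λ_i(T)| = 0.2202, 0.1157, 0.1157, 0.0361, 0.0072, 0.0000.
ρ(T) = max|λ| = 0.2202; 0.2202 < 1, so it converges for any x₀.

0.2202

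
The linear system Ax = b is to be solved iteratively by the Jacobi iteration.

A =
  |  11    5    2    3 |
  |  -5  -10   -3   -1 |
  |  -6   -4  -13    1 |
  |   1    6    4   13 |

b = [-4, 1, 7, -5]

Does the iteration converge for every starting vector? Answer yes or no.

yes

Write A = D+L+U with D = diag(11, -10, -13, 13).
T_J = -D⁻¹(L+U): T[2,1] = -(-4)/(-13) = -0.3077; T[2,2] = 0.
  T[0,:] = [+0.0000, -0.4545, -0.1818, -0.2727]
  T[1,:] = [-0.5000, +0.0000, -0.3000, -0.1000]
  T[2,:] = [-0.4615, -0.3077, +0.0000, +0.0769]
  T[3,:] = [-0.0769, -0.4615, -0.3077, +0.0000]
moduli |λ_i(T)| = 0.8489, 0.4117, 0.3062, 0.3062.
ρ(T) = max|λ| = 0.8489; 0.8489 < 1 ⇒ converges.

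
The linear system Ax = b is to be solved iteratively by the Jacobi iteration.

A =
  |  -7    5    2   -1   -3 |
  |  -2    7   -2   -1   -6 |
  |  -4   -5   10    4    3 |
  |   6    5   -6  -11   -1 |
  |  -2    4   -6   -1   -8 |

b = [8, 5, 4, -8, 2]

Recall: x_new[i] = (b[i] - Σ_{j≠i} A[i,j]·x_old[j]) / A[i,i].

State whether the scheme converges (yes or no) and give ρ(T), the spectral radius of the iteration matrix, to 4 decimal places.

no, ρ = 1.1923

Diagonal D = diag(-7, 7, 10, -11, -8); L, U strict lower/upper.
Jacobi T = -D⁻¹(L+U): T[3,4] = -(-1)/(-11) = -0.0909; T[3,3] = 0.
  T[0,:] = [+0.0000  +0.7143  +0.2857  -0.1429  -0.4286]
  T[1,:] = [+0.2857  +0.0000  +0.2857  +0.1429  +0.8571]
  T[2,:] = [+0.4000  +0.5000  +0.0000  -0.4000  -0.3000]
  T[3,:] = [+0.5455  +0.4545  -0.5455  +0.0000  -0.0909]
  T[4,:] = [-0.2500  +0.5000  -0.7500  -0.1250  +0.0000]
|eigenvalues of T|: 1.1923, 0.7402, 0.7402, 0.6317, 0.4177.
ρ = 1.1923; 1.1923 > 1: divergent.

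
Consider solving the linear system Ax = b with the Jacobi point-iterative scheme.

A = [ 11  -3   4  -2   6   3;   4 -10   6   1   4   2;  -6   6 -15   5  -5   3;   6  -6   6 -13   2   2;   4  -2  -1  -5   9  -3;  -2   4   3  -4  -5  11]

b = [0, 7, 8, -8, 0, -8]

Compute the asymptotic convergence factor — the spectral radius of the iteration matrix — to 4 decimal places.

1.3393

Let D = diag(11, -10, -15, -13, 9, 11); L, U the strict triangles.
Jacobi T = -D⁻¹(L+U): T[4,2] = -(-1)/(9) = +0.1111; T[4,4] = 0.
  T[0,:] = [+0.0000  +0.2727  -0.3636  +0.1818  -0.5455  -0.2727]
  T[1,:] = [+0.4000  +0.0000  +0.6000  +0.1000  +0.4000  +0.2000]
  T[2,:] = [-0.4000  +0.4000  +0.0000  +0.3333  -0.3333  +0.2000]
  T[3,:] = [+0.4615  -0.4615  +0.4615  +0.0000  +0.1538  +0.1538]
  T[4,:] = [-0.4444  +0.2222  +0.1111  +0.5556  +0.0000  +0.3333]
  T[5,:] = [+0.1818  -0.3636  -0.2727  +0.3636  +0.4545  +0.0000]
moduli |λ_i(T)| = 1.3393, 0.6223, 0.6223, 0.4788, 0.1688, 0.1688.
ρ(T) = max|λ| = 1.3393; 1.3393 > 1, so it fails to converge.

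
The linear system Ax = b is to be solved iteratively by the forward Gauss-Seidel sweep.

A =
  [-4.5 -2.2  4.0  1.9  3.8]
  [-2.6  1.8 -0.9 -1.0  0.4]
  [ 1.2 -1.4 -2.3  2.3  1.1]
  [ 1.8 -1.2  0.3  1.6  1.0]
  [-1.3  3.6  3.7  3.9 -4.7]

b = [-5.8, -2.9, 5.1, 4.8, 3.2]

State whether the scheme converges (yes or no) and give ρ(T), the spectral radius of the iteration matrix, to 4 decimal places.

no, ρ = 1.2617

Let D = diag(-4.5, 1.8, -2.3, 1.6, -4.7); L, U the strict triangles.
GS T = -(D+L)⁻¹U: row 0 first, T[0,2] = -(4)/(-4.5) = +0.8889; later rows by forward substitution.
  T[0,:] = [+0.0000  -0.4889  +0.8889  +0.4222  +0.8444]
  T[1,:] = [+0.0000  -0.7062  +1.7840  +1.1654  +0.9975]
  T[2,:] = [+0.0000  +0.1748  -0.6221  +0.5109  +0.3116]
  T[3,:] = [+0.0000  -0.0124  +0.4546  +0.3033  -0.8853]
  T[4,:] = [+0.0000  -0.2784  +1.0080  +1.4297  +0.0412]
moduli |λ_i(T)| = 1.2617, 1.0268, 1.0268, 0.0318, 0.0000.
ρ(T) = max|λ| = 1.2617; 1.2617 > 1 ⇒ diverges.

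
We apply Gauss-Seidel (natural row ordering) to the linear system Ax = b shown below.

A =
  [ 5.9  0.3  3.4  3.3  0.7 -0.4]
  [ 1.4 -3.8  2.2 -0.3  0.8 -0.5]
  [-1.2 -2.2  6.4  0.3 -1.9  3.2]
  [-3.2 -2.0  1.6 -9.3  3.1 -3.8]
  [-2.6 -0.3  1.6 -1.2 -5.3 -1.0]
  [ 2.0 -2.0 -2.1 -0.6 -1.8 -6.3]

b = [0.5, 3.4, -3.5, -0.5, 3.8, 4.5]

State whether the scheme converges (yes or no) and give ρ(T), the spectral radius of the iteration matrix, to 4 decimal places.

Diagonal D = diag(5.9, -3.8, 6.4, -9.3, -5.3, -6.3); L, U strict lower/upper.
T_GS = -(D+L)⁻¹U: row 0 first, T[0,3] = -(3.3)/(5.9) = -0.5593; later rows by forward substitution.
  T[0,:] = [+0.0000, -0.0508, -0.5763, -0.5593, -0.1186, +0.0678]
  T[1,:] = [+0.0000, -0.0187, +0.3666, -0.2850, +0.1668, -0.1066]
  T[2,:] = [+0.0000, -0.0160, +0.0180, -0.2497, +0.3320, -0.5239]
  T[3,:] = [+0.0000, +0.0188, +0.1225, +0.2108, +0.3954, -0.4991]
  T[4,:] = [+0.0000, +0.0169, +0.2396, +0.1674, +0.0595, -0.2611]
  T[5,:] = [+0.0000, -0.0115, -0.3855, -0.0717, -0.2559, +0.3521]
moduli |λ_i(T)| = 0.8528, 0.4167, 0.2929, 0.1049, 0.0025, 0.0000.
ρ = 0.8528; 0.8528 < 1: convergent.

yes, ρ = 0.8528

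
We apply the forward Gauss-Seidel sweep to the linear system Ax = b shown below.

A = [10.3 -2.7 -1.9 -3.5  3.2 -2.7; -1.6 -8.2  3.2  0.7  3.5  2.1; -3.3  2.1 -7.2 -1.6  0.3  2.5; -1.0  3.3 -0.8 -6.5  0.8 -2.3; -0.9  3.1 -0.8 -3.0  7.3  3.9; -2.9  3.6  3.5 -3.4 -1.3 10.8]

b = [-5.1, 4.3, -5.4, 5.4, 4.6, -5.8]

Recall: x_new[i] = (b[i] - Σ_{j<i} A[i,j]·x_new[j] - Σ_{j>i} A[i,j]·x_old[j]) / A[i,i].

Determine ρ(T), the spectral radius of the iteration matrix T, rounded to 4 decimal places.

0.5818

Split A = D + L + U, D = diag(10.3, -8.2, -7.2, -6.5, 7.3, 10.8).
T_GS = -(D+L)⁻¹U: row 0 first, T[0,2] = -(-1.9)/(10.3) = +0.1845; later rows by forward substitution.
  T[0,:] = [+0.0000 +0.2621 +0.1845 +0.3398 -0.3107 +0.2621]
  T[1,:] = [+0.0000 -0.0511 +0.3543 +0.0191 +0.4874 +0.2049]
  T[2,:] = [+0.0000 -0.1351 +0.0188 -0.3724 +0.3262 +0.2869]
  T[3,:] = [+0.0000 -0.0497 +0.1492 +0.0032 +0.3782 -0.3254]
  T[4,:] = [+0.0000 +0.0188 -0.0643 -0.0057 -0.0541 -0.6913]
  T[5,:] = [+0.0000 +0.1178 -0.0354 +0.2059 -0.2391 -0.2765]
|λ(T)| sorted: 0.5818, 0.3985, 0.3985, 0.0774, 0.0561, 0.0000.
ρ = 0.5818; 0.5818 < 1, so it converges for any x₀.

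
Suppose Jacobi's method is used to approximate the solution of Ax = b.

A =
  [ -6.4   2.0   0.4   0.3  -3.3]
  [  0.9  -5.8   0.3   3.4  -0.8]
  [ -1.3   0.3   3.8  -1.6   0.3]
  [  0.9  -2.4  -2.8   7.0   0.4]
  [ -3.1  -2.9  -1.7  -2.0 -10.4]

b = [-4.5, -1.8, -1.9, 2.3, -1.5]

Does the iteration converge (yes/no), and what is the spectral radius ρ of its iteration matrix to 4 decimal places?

yes, ρ = 0.8215

Let D = diag(-6.4, -5.8, 3.8, 7, -10.4); L, U the strict triangles.
T_J = -D⁻¹(L+U): T[1,4] = -(-0.8)/(-5.8) = -0.1379; T[1,1] = 0.
  T[0,:] = [+0.0000 +0.3125 +0.0625 +0.0469 -0.5156]
  T[1,:] = [+0.1552 +0.0000 +0.0517 +0.5862 -0.1379]
  T[2,:] = [+0.3421 -0.0789 +0.0000 +0.4211 -0.0789]
  T[3,:] = [-0.1286 +0.3429 +0.4000 +0.0000 -0.0571]
  T[4,:] = [-0.2981 -0.2788 -0.1635 -0.1923 +0.0000]
moduli |λ_i(T)| = 0.8215, 0.6856, 0.3792, 0.1696, 0.1696.
ρ = 0.8215; 0.8215 < 1, so it converges for any x₀.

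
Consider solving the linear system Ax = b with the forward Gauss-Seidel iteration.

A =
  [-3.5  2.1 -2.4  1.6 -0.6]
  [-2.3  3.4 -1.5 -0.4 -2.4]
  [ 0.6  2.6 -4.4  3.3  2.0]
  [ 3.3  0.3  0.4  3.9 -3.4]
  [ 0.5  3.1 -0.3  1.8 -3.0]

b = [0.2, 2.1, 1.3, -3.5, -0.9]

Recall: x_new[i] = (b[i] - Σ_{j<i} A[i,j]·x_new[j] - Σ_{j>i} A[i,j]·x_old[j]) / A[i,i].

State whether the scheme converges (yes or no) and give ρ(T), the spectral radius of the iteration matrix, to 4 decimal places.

no, ρ = 1.4377

Split A = D + L + U, D = diag(-3.5, 3.4, -4.4, 3.9, -3).
Gauss-Seidel: T = -(D+L)⁻¹U, row 0 first, T[0,1] = -(2.1)/(-3.5) = +0.6000; later rows by forward substitution.
  T[0,:] = [+0.0000, +0.6000, -0.6857, +0.4571, -0.1714]
  T[1,:] = [+0.0000, +0.4059, -0.0227, +0.4269, +0.5899]
  T[2,:] = [+0.0000, +0.3217, -0.1069, +1.0646, +0.7798]
  T[3,:] = [+0.0000, -0.5719, +0.5929, -0.5288, +0.8915]
  T[4,:] = [+0.0000, +0.1441, +0.2287, +0.0935, +1.0379]
eigenvalue magnitudes: 1.4377, 0.9329, 0.1901, 0.1132, 0.0000.
ρ = 1.4377; 1.4377 > 1: divergent.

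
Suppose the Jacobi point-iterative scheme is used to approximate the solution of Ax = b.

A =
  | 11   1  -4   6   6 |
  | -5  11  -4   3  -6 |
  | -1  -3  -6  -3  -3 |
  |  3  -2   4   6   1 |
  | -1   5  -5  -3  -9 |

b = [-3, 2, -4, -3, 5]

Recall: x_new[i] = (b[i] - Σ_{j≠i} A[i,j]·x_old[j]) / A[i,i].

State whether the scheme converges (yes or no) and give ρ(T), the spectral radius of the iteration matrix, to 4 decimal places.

no, ρ = 1.1671

A = D + L + U where D = diag(11, 11, -6, 6, -9).
Jacobi T = -D⁻¹(L+U): T[0,1] = -(1)/(11) = -0.0909; T[0,0] = 0.
  T[0,:] = [+0.0000, -0.0909, +0.3636, -0.5455, -0.5455]
  T[1,:] = [+0.4545, +0.0000, +0.3636, -0.2727, +0.5455]
  T[2,:] = [-0.1667, -0.5000, +0.0000, -0.5000, -0.5000]
  T[3,:] = [-0.5000, +0.3333, -0.6667, +0.0000, -0.1667]
  T[4,:] = [-0.1111, +0.5556, -0.5556, -0.3333, +0.0000]
eigenvalue magnitudes: 1.1671, 0.9182, 0.9182, 0.2129, 0.2129.
spectral radius ρ = 1.1671; 1.1671 > 1 ⇒ diverges.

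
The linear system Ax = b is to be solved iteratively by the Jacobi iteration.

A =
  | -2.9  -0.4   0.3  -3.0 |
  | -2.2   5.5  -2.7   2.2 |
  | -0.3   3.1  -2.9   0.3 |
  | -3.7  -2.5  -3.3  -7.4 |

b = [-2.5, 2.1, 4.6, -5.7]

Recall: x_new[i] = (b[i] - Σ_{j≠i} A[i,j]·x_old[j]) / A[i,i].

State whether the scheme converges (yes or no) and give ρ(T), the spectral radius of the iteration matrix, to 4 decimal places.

Write A = D+L+U with D = diag(-2.9, 5.5, -2.9, -7.4).
Jacobi: T = -D⁻¹(L+U), T[3,1] = -(-2.5)/(-7.4) = -0.3378; T[3,3] = 0.
  T[0,:] = [+0.0000, -0.1379, +0.1034, -1.0345]
  T[1,:] = [+0.4000, +0.0000, +0.4909, -0.4000]
  T[2,:] = [-0.1034, +1.0690, +0.0000, +0.1034]
  T[3,:] = [-0.5000, -0.3378, -0.4459, +0.0000]
|eigenvalues of T|: 1.1248, 0.7589, 0.5163, 0.1504.
spectral radius ρ = 1.1248; 1.1248 > 1 ⇒ diverges.

no, ρ = 1.1248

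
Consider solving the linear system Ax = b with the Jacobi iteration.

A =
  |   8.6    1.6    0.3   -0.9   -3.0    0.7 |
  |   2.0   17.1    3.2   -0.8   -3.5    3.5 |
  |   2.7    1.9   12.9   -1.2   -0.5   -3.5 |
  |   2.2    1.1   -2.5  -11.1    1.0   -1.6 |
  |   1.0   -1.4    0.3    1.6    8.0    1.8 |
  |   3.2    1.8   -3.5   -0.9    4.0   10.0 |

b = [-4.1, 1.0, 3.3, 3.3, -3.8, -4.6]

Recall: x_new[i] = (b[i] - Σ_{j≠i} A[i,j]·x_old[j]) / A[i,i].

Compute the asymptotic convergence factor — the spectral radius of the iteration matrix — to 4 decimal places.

A = D + L + U where D = diag(8.6, 17.1, 12.9, -11.1, 8, 10).
Jacobi T = -D⁻¹(L+U): T[1,5] = -(3.5)/(17.1) = -0.2047; T[1,1] = 0.
  T[0,:] = [+0.0000, -0.1860, -0.0349, +0.1047, +0.3488, -0.0814]
  T[1,:] = [-0.1170, +0.0000, -0.1871, +0.0468, +0.2047, -0.2047]
  T[2,:] = [-0.2093, -0.1473, +0.0000, +0.0930, +0.0388, +0.2713]
  T[3,:] = [+0.1982, +0.0991, -0.2252, +0.0000, +0.0901, -0.1441]
  T[4,:] = [-0.1250, +0.1750, -0.0375, -0.2000, +0.0000, -0.2250]
  T[5,:] = [-0.3200, -0.1800, +0.3500, +0.0900, -0.4000, +0.0000]
eigenvalue magnitudes: 0.5247, 0.3561, 0.3561, 0.1796, 0.1796, 0.0731.
ρ = 0.5247; 0.5247 < 1: convergent.

0.5247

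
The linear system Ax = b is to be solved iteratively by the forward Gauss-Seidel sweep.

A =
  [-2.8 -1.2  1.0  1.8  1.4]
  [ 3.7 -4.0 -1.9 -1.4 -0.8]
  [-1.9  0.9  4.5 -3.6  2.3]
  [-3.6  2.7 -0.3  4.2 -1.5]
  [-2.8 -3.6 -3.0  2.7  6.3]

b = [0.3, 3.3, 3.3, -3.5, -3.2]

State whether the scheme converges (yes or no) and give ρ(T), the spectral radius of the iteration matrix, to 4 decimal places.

no, ρ = 1.1210

Diagonal D = diag(-2.8, -4, 4.5, 4.2, 6.3); L, U strict lower/upper.
T_GS = -(D+L)⁻¹U: row 0 first, T[0,1] = -(-1.2)/(-2.8) = -0.4286; later rows by forward substitution.
  T[0,:] = [+0.0000 -0.4286 +0.3571 +0.6429 +0.5000]
  T[1,:] = [+0.0000 -0.3964 -0.1446 +0.2446 +0.2625]
  T[2,:] = [+0.0000 -0.1017 +0.1797 +1.0225 -0.3525]
  T[3,:] = [+0.0000 -0.1198 +0.4119 +0.4668 +0.5918]
  T[4,:] = [+0.0000 -0.4141 -0.0149 +0.7124 -0.0493]
|eigenvalues of T|: 1.1210, 0.8040, 0.1694, 0.1694, 0.0000.
spectral radius ρ = 1.1210; 1.1210 > 1 ⇒ diverges.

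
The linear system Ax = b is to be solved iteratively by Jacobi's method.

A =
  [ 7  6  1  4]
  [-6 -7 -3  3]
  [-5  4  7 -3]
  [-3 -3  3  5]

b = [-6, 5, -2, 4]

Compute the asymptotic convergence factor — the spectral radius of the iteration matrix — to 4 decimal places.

1.2344

Write A = D+L+U with D = diag(7, -7, 7, 5).
Jacobi: T = -D⁻¹(L+U), T[1,3] = -(3)/(-7) = +0.4286; T[1,1] = 0.
  T[0,:] = [+0.0000  -0.8571  -0.1429  -0.5714]
  T[1,:] = [-0.8571  +0.0000  -0.4286  +0.4286]
  T[2,:] = [+0.7143  -0.5714  +0.0000  +0.4286]
  T[3,:] = [+0.6000  +0.6000  -0.6000  +0.0000]
|roots of det(T-λI)|: 1.2344, 0.9696, 0.8557, 0.8557.
ρ(T) = max|λ| = 1.2344; 1.2344 > 1: divergent.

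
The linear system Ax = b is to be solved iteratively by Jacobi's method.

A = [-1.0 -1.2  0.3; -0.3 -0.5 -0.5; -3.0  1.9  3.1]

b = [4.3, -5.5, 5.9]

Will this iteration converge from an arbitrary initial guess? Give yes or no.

no

Let D = diag(-1, -0.5, 3.1); L, U the strict triangles.
Jacobi: T = -D⁻¹(L+U), T[2,1] = -(1.9)/(3.1) = -0.6129; T[2,2] = 0.
  T[0,:] = [+0.0000, -1.2000, +0.3000]
  T[1,:] = [-0.6000, +0.0000, -1.0000]
  T[2,:] = [+0.9677, -0.6129, +0.0000]
|eigenvalues of T|: 1.5613, 0.9025, 0.9025.
ρ = 1.5613; 1.5613 > 1 ⇒ diverges.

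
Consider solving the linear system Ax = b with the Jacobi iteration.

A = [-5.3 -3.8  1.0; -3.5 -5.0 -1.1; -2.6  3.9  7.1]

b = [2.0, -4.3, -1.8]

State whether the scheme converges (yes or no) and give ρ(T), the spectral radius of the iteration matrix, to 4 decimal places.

yes, ρ = 0.9135

Write A = D+L+U with D = diag(-5.3, -5, 7.1).
T_J = -D⁻¹(L+U): T[1,0] = -(-3.5)/(-5) = -0.7000; T[1,1] = 0.
  T[0,:] = [+0.0000  -0.7170  +0.1887]
  T[1,:] = [-0.7000  +0.0000  -0.2200]
  T[2,:] = [+0.3662  -0.5493  +0.0000]
|eigenvalues of T|: 0.9135, 0.7136, 0.1999.
spectral radius ρ = 0.9135; 0.9135 < 1, so it converges for any x₀.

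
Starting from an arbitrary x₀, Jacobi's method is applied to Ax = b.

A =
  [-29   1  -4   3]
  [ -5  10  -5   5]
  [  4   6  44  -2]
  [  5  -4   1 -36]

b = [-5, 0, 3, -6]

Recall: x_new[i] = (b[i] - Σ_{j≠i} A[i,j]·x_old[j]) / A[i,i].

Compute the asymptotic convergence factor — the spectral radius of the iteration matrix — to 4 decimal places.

Write A = D+L+U with D = diag(-29, 10, 44, -36).
T_J = -D⁻¹(L+U): T[3,2] = -(1)/(-36) = +0.0278; T[3,3] = 0.
  T[0,:] = [+0.0000 +0.0345 -0.1379 +0.1034]
  T[1,:] = [+0.5000 +0.0000 +0.5000 -0.5000]
  T[2,:] = [-0.0909 -0.1364 +0.0000 +0.0455]
  T[3,:] = [+0.1389 -0.1111 +0.0278 +0.0000]
|eigenvalues of T|: 0.1941, 0.1394, 0.1394, 0.0578.
spectral radius ρ = 0.1941; 0.1941 < 1 ⇒ converges.

0.1941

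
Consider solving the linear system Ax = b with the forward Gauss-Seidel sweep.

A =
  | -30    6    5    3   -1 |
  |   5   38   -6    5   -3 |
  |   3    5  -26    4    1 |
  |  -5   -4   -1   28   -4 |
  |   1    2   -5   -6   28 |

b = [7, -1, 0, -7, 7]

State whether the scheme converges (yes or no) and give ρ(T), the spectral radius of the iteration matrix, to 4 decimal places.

Let D = diag(-30, 38, -26, 28, 28); L, U the strict triangles.
T_GS = -(D+L)⁻¹U: row 0 first, T[0,3] = -(3)/(-30) = +0.1000; later rows by forward substitution.
  T[0,:] = [+0.0000  +0.2000  +0.1667  +0.1000  -0.0333]
  T[1,:] = [+0.0000  -0.0263  +0.1360  -0.1447  +0.0833]
  T[2,:] = [+0.0000  +0.0180  +0.0454  +0.1376  +0.0506]
  T[3,:] = [+0.0000  +0.0326  +0.0508  +0.0021  +0.1506]
  T[4,:] = [+0.0000  +0.0049  +0.0033  +0.0318  +0.0366]
moduli |λ_i(T)| = 0.1511, 0.0812, 0.0812, 0.0249, 0.0000.
ρ = 0.1511; 0.1511 < 1, so it converges for any x₀.

yes, ρ = 0.1511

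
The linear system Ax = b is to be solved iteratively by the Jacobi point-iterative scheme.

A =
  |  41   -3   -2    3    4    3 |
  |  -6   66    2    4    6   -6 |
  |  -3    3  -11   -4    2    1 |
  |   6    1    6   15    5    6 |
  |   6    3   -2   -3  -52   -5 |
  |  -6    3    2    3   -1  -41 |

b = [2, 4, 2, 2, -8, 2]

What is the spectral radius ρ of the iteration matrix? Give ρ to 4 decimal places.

Diagonal D = diag(41, 66, -11, 15, -52, -41); L, U strict lower/upper.
T_J = -D⁻¹(L+U): T[2,0] = -(-3)/(-11) = -0.2727; T[2,2] = 0.
  T[0,:] = [+0.0000  +0.0732  +0.0488  -0.0732  -0.0976  -0.0732]
  T[1,:] = [+0.0909  +0.0000  -0.0303  -0.0606  -0.0909  +0.0909]
  T[2,:] = [-0.2727  +0.2727  +0.0000  -0.3636  +0.1818  +0.0909]
  T[3,:] = [-0.4000  -0.0667  -0.4000  +0.0000  -0.3333  -0.4000]
  T[4,:] = [+0.1154  +0.0577  -0.0385  -0.0577  +0.0000  -0.0962]
  T[5,:] = [-0.1463  +0.0732  +0.0488  +0.0732  -0.0244  +0.0000]
eigenvalue magnitudes: 0.4173, 0.3256, 0.3256, 0.1532, 0.1532, 0.1402.
ρ = 0.4173; 0.4173 < 1: convergent.

0.4173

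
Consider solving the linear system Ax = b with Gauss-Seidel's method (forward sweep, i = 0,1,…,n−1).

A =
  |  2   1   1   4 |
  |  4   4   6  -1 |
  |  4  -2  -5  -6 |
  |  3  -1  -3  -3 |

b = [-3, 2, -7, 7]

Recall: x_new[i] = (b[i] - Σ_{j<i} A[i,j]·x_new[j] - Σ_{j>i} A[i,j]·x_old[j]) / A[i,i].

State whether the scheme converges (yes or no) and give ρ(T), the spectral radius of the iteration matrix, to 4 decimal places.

no, ρ = 1.4205

Diagonal D = diag(2, 4, -5, -3); L, U strict lower/upper.
GS T = -(D+L)⁻¹U: row 0 first, T[0,3] = -(4)/(2) = -2.0000; later rows by forward substitution.
  T[0,:] = [+0.0000 -0.5000 -0.5000 -2.0000]
  T[1,:] = [+0.0000 +0.5000 -1.0000 +2.2500]
  T[2,:] = [+0.0000 -0.6000 +0.0000 -3.7000]
  T[3,:] = [+0.0000 -0.0667 -0.1667 +0.9500]
|eigenvalues of T|: 1.4205, 0.8109, 0.7814, 0.0000.
ρ(T) = max|λ| = 1.4205; 1.4205 > 1, so it fails to converge.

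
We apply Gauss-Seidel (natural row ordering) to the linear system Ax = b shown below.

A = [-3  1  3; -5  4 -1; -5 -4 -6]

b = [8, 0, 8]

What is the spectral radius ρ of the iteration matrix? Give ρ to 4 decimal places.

A = D + L + U where D = diag(-3, 4, -6).
Gauss-Seidel: T = -(D+L)⁻¹U, row 0 first, T[0,1] = -(1)/(-3) = +0.3333; later rows by forward substitution.
  T[0,:] = [+0.0000, +0.3333, +1.0000]
  T[1,:] = [+0.0000, +0.4167, +1.5000]
  T[2,:] = [+0.0000, -0.5556, -1.8333]
moduli |λ_i(T)| = 1.3658, 0.0508, 0.0000.
ρ = 1.3658; 1.3658 > 1 ⇒ diverges.

1.3658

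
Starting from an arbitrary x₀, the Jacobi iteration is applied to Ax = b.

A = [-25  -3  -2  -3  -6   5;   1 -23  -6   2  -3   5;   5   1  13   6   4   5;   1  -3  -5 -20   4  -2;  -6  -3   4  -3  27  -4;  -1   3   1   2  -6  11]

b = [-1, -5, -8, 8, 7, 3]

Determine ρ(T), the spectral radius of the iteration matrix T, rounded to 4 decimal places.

Write A = D+L+U with D = diag(-25, -23, 13, -20, 27, 11).
Jacobi: T = -D⁻¹(L+U), T[4,0] = -(-6)/(27) = +0.2222; T[4,4] = 0.
  T[0,:] = [+0.0000, -0.1200, -0.0800, -0.1200, -0.2400, +0.2000]
  T[1,:] = [+0.0435, +0.0000, -0.2609, +0.0870, -0.1304, +0.2174]
  T[2,:] = [-0.3846, -0.0769, +0.0000, -0.4615, -0.3077, -0.3846]
  T[3,:] = [+0.0500, -0.1500, -0.2500, +0.0000, +0.2000, -0.1000]
  T[4,:] = [+0.2222, +0.1111, -0.1481, +0.1111, +0.0000, +0.1481]
  T[5,:] = [+0.0909, -0.2727, -0.0909, -0.1818, +0.5455, +0.0000]
|roots of det(T-λI)|: 0.5242, 0.4016, 0.3556, 0.3259, 0.3259, 0.0983.
ρ(T) = max|λ| = 0.5242; 0.5242 < 1, so it converges for any x₀.

0.5242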